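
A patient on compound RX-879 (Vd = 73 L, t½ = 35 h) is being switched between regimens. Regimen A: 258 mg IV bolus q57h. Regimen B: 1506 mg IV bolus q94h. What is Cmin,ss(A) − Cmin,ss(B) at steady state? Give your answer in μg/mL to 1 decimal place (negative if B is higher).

-2.1 μg/mL

Regimen A: f = (1/2)^(57/35) ≈ 0.3234; Cmin,ss = (258/73)·f/(1−f) ≈ 1.689 μg/mL.
Regimen B: f = (1/2)^(94/35) ≈ 0.1554; Cmin,ss = (1506/73)·f/(1−f) ≈ 3.796 μg/mL.
Difference ≈ 1.689 − 3.796 ≈ -2.107 μg/mL.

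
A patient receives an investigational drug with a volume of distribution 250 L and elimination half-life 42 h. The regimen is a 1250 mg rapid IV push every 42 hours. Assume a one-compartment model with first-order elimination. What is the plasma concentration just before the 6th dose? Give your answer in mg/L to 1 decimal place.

f = (1/2)^(τ/t½) = (1/2)^(42/42) ≈ 0.5000.
C₀ = D/Vd = 1250/250 ≈ 5.000 mg/L.
Before the 6th dose, 5 doses have been given. Superposition: Cmin = C₀·(f + f² + … + f^5).
≈ 5.000 × (0.5000 + 0.2500 + 0.1250 + 0.0625 + 0.0313) ≈ 5.000 × 0.9688 ≈ 4.844 mg/L.

4.8 mg/L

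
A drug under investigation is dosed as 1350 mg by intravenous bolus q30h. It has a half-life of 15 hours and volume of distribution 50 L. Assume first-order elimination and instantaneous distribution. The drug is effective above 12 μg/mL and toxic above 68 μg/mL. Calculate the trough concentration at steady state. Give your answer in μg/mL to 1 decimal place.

The dosing interval is 2 half-lives, so f = 2^(−2) = 0.25.
At steady state, R = 1/(1 − 0.25) = 4/3.
Single-dose peak C₀ = D/Vd = 1350/50 = 27 μg/mL.
Steady-state peak Cmax,ss = C₀·R = 27 × 4/3 ≈ 36.000 μg/mL.
Steady-state trough Cmin,ss = Cmax,ss·f ≈ 36.000 × 0.25 ≈ 9.000 μg/mL.
Trough 9.0 μg/mL vs MEC 12 μg/mL: subtherapeutic.

9.0 μg/mL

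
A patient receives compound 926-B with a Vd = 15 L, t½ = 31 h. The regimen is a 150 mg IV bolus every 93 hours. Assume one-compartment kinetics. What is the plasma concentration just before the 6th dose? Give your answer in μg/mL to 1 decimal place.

f = (1/2)^(τ/t½) = (1/2)^(93/31) ≈ 0.1250.
C₀ = D/Vd = 150/15 ≈ 10.000 μg/mL.
Before the 6th dose, 5 doses have been given. Superposition: Cmin = C₀·(f + f² + … + f^5).
≈ 10.000 × (0.1250 + 0.0156 + 0.0020 + 0.0002 + 0.0000) ≈ 10.000 × 0.1428 ≈ 1.428 μg/mL.

1.4 μg/mL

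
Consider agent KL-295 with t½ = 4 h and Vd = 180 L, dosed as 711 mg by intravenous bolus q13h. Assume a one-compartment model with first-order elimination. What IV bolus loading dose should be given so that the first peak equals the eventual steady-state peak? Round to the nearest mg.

f = (1/2)^(13/4) ≈ 0.105112; accumulation ratio R = 1/(1−f) ≈ 1.11746.
Loading dose to hit Cmax,ss on first dose: D_load = D_maint·R ≈ 711 × 1.11746 ≈ 794.51 mg.

795 mg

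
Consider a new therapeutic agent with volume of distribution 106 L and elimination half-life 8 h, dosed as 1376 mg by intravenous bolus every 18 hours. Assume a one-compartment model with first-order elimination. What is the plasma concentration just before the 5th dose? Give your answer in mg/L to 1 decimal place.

3.4 mg/L

f = (1/2)^(τ/t½) = (1/2)^(18/8) ≈ 0.2102.
C₀ = D/Vd = 1376/106 ≈ 12.981 mg/L.
Before the 5th dose, 4 doses have been given. Superposition: Cmin = C₀·(f + f² + … + f^4).
≈ 12.981 × (0.2102 + 0.0442 + 0.0093 + 0.0020) ≈ 12.981 × 0.2657 ≈ 3.449 mg/L.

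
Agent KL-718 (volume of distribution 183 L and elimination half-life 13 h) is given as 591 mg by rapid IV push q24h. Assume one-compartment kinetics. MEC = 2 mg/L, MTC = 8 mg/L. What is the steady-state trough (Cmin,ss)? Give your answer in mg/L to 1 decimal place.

1.2 mg/L

τ/t½ = 24/13 ≈ 1.8462, so fraction remaining f = (1/2)^(24/13) ≈ 0.2781.
At steady state, accumulation factor R = 1/(1 − e^(−kτ)) ≈ 1.3852.
Single-dose peak C₀ = D/Vd = 591/183 ≈ 3.230 mg/L.
Cmax,ss = C₀/(1 − f) ≈ 3.230/0.7219 ≈ 4.474 mg/L.
One interval later, Cmin,ss = Cmax,ss·e^(−kτ) ≈ 4.474 × 0.2781 ≈ 1.244 mg/L.
Trough 1.2 mg/L vs MEC 2 mg/L: subtherapeutic.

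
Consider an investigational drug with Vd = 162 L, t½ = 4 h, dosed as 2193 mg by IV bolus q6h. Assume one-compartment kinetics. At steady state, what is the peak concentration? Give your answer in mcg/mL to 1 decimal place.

20.9 mcg/mL

k = ln2/t½ = ln2/4 ≈ 0.173287 h⁻¹; fraction remaining f = e^(−kτ) = e^(−0.173287×6) ≈ 0.3536.
At steady state, accumulation factor R = 1/(1 − e^(−kτ)) ≈ 1.5470.
Each bolus raises the concentration by D/Vd = 2193/162 ≈ 13.537 mcg/mL.
Steady-state peak Cmax,ss = C₀·R ≈ 13.537 × 1.5470 ≈ 20.942 mcg/mL.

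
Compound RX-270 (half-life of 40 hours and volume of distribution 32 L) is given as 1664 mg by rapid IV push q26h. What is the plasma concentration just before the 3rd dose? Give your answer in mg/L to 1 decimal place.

54.3 mg/L

f = (1/2)^(τ/t½) = (1/2)^(26/40) ≈ 0.6373.
C₀ = D/Vd = 1664/32 ≈ 52.000 mg/L.
Before the 3rd dose, 2 doses have been given. Superposition: Cmin = C₀·(f + f²).
≈ 52.000 × (0.6373 + 0.4062) ≈ 52.000 × 1.0435 ≈ 54.262 mg/L.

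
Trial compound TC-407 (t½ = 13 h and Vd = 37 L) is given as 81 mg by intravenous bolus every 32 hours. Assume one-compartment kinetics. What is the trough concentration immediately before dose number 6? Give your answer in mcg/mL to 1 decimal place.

0.5 mcg/mL

f = (1/2)^(τ/t½) = (1/2)^(32/13) ≈ 0.1816.
C₀ = D/Vd = 81/37 ≈ 2.189 mcg/mL.
Before the 6th dose, 5 doses have been given. Superposition: Cmin = C₀·(f + f² + … + f^5).
≈ 2.189 × (0.1816 + 0.0330 + 0.0060 + 0.0011 + 0.0002) ≈ 2.189 × 0.2219 ≈ 0.486 mcg/mL.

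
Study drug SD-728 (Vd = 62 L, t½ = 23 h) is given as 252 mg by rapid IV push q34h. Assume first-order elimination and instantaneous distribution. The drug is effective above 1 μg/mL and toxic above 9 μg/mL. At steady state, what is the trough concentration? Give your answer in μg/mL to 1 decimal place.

τ/t½ = 34/23 ≈ 1.4783, so fraction remaining f = (1/2)^(34/23) ≈ 0.3589.
At steady state, accumulation factor R = 1/(1 − e^(−kτ)) ≈ 1.5598.
Single-dose peak C₀ = D/Vd = 252/62 ≈ 4.065 μg/mL.
Steady-state peak Cmax,ss = C₀·R ≈ 4.065 × 1.5598 ≈ 6.341 μg/mL.
Steady-state trough Cmin,ss = Cmax,ss·f ≈ 6.341 × 0.3589 ≈ 2.276 μg/mL.
Trough 2.3 μg/mL vs MEC 1 μg/mL: adequate.

2.3 μg/mL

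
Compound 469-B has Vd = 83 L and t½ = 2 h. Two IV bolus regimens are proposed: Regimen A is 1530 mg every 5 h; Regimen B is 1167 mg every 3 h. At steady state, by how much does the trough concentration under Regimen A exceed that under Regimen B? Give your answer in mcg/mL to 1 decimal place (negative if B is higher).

-3.7 mcg/mL

Regimen A: f = (1/2)^(5/2) ≈ 0.1768; Cmin,ss = (1530/83)·f/(1−f) ≈ 3.959 mcg/mL.
Regimen B: f = (1/2)^(3/2) ≈ 0.3536; Cmin,ss = (1167/83)·f/(1−f) ≈ 7.691 mcg/mL.
Difference ≈ 3.959 − 7.691 ≈ -3.732 mcg/mL.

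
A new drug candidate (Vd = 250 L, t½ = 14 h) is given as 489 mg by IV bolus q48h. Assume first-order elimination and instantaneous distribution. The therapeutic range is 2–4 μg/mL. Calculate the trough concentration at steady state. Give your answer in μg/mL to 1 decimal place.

0.2 μg/mL

τ/t½ = 48/14 ≈ 3.4286, so fraction remaining f = (1/2)^(48/14) ≈ 0.0929.
Each bolus raises the concentration by D/Vd = 489/250 ≈ 1.956 μg/mL.
Steady-state trough Cmin,ss = C₀·f/(1−f) ≈ 1.956 × 0.0929/0.9071 ≈ 0.200 μg/mL.
Trough 0.2 μg/mL vs MEC 2 μg/mL: subtherapeutic.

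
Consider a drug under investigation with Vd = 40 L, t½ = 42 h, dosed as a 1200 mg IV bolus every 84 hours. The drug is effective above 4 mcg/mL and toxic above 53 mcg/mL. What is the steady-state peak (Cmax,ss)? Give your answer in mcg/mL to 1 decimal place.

τ = 84 h = 2 half-lives, so f = (1/2)^2 = 0.25.
At steady state, R = 1/(1 − 0.25) = 4/3.
Single-dose peak C₀ = D/Vd = 1200/40 = 30 mcg/mL.
Steady-state peak Cmax,ss = C₀·R = 30 × 4/3 ≈ 40.000 mcg/mL.
Peak 40.0 mcg/mL vs MTC 53 mcg/mL: below toxic threshold.

40.0 mcg/mL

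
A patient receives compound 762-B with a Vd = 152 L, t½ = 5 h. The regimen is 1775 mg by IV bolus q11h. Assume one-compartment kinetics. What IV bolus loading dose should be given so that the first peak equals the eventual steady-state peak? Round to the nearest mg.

f = (1/2)^(11/5) ≈ 0.217638; accumulation ratio R = 1/(1−f) ≈ 1.27818.
Loading dose to hit Cmax,ss on first dose: D_load = D_maint·R ≈ 1775 × 1.27818 ≈ 2268.77 mg.

2269 mg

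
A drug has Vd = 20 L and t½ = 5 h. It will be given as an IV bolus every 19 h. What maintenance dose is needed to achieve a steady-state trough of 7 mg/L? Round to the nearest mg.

τ/t½ = 19/5 ≈ 3.8, so f = (1/2)^(19/5) ≈ 0.071794.
Cmin,ss = (D/Vd)·f/(1−f), so D = Cmin,ss·Vd·(1−f)/f.
D = 7 × 20 × (1−f)/f ≈ 7 × 20 × 12.92874 ≈ 1810.02 mg.

1810 mg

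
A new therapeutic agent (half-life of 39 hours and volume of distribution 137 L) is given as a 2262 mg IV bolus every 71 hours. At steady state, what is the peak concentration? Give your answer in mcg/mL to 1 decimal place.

23.0 mcg/mL

Over one 71-h interval, 71/39 ≈ 1.8205 half-lives elapse, leaving f ≈ 0.2831 of each dose.
Accumulation ratio R = 1/(1 − f) ≈ 1/0.7169 ≈ 1.3949.
Each bolus raises the concentration by D/Vd = 2262/137 ≈ 16.511 mcg/mL.
Cmax,ss = C₀/(1 − f) ≈ 16.511/0.7169 ≈ 23.031 mcg/mL.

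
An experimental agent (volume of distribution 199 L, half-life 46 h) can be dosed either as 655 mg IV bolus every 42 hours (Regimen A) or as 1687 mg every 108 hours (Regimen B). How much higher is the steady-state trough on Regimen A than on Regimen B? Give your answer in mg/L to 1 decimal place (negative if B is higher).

1.7 mg/L

Regimen A: f = (1/2)^(42/46) ≈ 0.5311; Cmin,ss = (655/199)·f/(1−f) ≈ 3.728 mg/L.
Regimen B: f = (1/2)^(108/46) ≈ 0.1964; Cmin,ss = (1687/199)·f/(1−f) ≈ 2.072 mg/L.
Difference ≈ 3.728 − 2.072 ≈ 1.656 mg/L.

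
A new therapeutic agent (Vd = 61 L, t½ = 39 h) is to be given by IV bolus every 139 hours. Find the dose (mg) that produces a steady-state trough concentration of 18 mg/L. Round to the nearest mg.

11889 mg

τ/t½ = 139/39 ≈ 3.5641, so f = (1/2)^(139/39) ≈ 0.084547.
Cmin,ss = (D/Vd)·f/(1−f), so D = Cmin,ss·Vd·(1−f)/f.
D = 18 × 61 × (1−f)/f ≈ 18 × 61 × 10.82774 ≈ 11888.86 mg.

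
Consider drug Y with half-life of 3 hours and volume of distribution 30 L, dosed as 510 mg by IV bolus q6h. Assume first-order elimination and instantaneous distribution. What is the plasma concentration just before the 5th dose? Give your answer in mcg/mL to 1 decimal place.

f = (1/2)^(τ/t½) = (1/2)^(6/3) ≈ 0.2500.
C₀ = D/Vd = 510/30 ≈ 17.000 mcg/mL.
Before the 5th dose, 4 doses have been given. Superposition: Cmin = C₀·(f + f² + … + f^4).
≈ 17.000 × (0.2500 + 0.0625 + 0.0156 + 0.0039) ≈ 17.000 × 0.3320 ≈ 5.644 mcg/mL.

5.6 mcg/mL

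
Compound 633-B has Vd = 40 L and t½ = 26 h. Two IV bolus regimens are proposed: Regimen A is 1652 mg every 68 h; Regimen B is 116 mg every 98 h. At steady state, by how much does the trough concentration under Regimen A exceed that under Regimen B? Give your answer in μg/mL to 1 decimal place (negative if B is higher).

Regimen A: f = (1/2)^(68/26) ≈ 0.1632; Cmin,ss = (1652/40)·f/(1−f) ≈ 8.055 μg/mL.
Regimen B: f = (1/2)^(98/26) ≈ 0.0733; Cmin,ss = (116/40)·f/(1−f) ≈ 0.229 μg/mL.
Difference ≈ 8.055 − 0.229 ≈ 7.826 μg/mL.

7.8 μg/mL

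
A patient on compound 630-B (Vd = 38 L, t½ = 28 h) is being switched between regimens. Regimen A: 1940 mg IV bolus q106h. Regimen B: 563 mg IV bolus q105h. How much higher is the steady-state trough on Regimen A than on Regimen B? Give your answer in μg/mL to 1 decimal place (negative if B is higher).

Regimen A: f = (1/2)^(106/28) ≈ 0.0725; Cmin,ss = (1940/38)·f/(1−f) ≈ 3.991 μg/mL.
Regimen B: f = (1/2)^(105/28) ≈ 0.0743; Cmin,ss = (563/38)·f/(1−f) ≈ 1.189 μg/mL.
Difference ≈ 3.991 − 1.189 ≈ 2.802 μg/mL.

2.8 μg/mL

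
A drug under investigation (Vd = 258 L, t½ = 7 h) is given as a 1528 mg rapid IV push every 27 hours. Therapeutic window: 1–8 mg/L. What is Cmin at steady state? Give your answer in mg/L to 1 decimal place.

τ/t½ = 27/7 ≈ 3.8571, so fraction remaining f = (1/2)^(27/7) ≈ 0.0690.
Single-dose peak C₀ = D/Vd = 1528/258 ≈ 5.922 mg/L.
Steady-state trough Cmin,ss = C₀·f/(1−f) ≈ 5.922 × 0.0690/0.9310 ≈ 0.439 mg/L.
Trough 0.4 mg/L vs MEC 1 mg/L: subtherapeutic.

0.4 mg/L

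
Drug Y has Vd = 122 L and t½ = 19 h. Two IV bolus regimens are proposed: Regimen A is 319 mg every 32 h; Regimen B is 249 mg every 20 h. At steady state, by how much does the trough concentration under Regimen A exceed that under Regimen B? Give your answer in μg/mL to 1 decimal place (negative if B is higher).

Regimen A: f = (1/2)^(32/19) ≈ 0.3112; Cmin,ss = (319/122)·f/(1−f) ≈ 1.181 μg/mL.
Regimen B: f = (1/2)^(20/19) ≈ 0.4821; Cmin,ss = (249/122)·f/(1−f) ≈ 1.900 μg/mL.
Difference ≈ 1.181 − 1.900 ≈ -0.719 μg/mL.

-0.7 μg/mL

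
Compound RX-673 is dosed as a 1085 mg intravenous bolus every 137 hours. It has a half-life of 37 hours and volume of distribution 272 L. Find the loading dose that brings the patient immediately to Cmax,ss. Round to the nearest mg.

1175 mg

f = (1/2)^(137/37) ≈ 0.076803; accumulation ratio R = 1/(1−f) ≈ 1.08319.
Loading dose to hit Cmax,ss on first dose: D_load = D_maint·R ≈ 1085 × 1.08319 ≈ 1175.26 mg.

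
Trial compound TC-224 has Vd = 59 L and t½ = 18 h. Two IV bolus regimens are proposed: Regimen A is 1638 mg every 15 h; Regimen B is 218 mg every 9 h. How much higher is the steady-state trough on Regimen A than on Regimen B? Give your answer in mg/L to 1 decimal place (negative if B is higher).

26.6 mg/L

Regimen A: f = (1/2)^(15/18) ≈ 0.5612; Cmin,ss = (1638/59)·f/(1−f) ≈ 35.507 mg/L.
Regimen B: f = (1/2)^(9/18) ≈ 0.7071; Cmin,ss = (218/59)·f/(1−f) ≈ 8.920 mg/L.
Difference ≈ 35.507 − 8.920 ≈ 26.587 mg/L.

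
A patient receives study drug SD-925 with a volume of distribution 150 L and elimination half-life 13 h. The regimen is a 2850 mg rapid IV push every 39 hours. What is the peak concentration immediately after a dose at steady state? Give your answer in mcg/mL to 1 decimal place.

τ = 39 h = 3 half-lives, so f = (1/2)^3 = 0.125.
Accumulation ratio R = 1/(1 − f) = 1/0.875 = 8/7.
Single-dose peak C₀ = D/Vd = 2850/150 = 19 mcg/mL.
Steady-state peak Cmax,ss = C₀·R = 19 × 8/7 ≈ 21.714 mcg/mL.

21.7 mcg/mL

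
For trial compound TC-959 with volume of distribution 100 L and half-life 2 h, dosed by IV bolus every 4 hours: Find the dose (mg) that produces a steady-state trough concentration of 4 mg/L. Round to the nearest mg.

1200 mg

τ/t½ = 4/2 ≈ 2, so f = (1/2)^(4/2) ≈ 0.250000.
Cmin,ss = (D/Vd)·f/(1−f), so D = Cmin,ss·Vd·(1−f)/f.
D = 4 × 100 × (1−f)/f ≈ 4 × 100 × 3.00000 ≈ 1200.00 mg.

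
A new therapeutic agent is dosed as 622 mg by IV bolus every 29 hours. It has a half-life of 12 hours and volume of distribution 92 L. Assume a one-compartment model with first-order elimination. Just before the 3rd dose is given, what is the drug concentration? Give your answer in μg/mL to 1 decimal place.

1.5 μg/mL

f = (1/2)^(τ/t½) = (1/2)^(29/12) ≈ 0.1873.
C₀ = D/Vd = 622/92 ≈ 6.761 μg/mL.
Before the 3rd dose, 2 doses have been given. Superposition: Cmin = C₀·(f + f²).
≈ 6.761 × (0.1873 + 0.0351) ≈ 6.761 × 0.2224 ≈ 1.504 μg/mL.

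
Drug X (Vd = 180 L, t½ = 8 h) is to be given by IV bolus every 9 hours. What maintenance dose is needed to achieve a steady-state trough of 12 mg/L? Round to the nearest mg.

τ/t½ = 9/8 ≈ 1.125, so f = (1/2)^(9/8) ≈ 0.458502.
Cmin,ss = (D/Vd)·f/(1−f), so D = Cmin,ss·Vd·(1−f)/f.
D = 12 × 180 × (1−f)/f ≈ 12 × 180 × 1.18102 ≈ 2551.00 mg.

2551 mg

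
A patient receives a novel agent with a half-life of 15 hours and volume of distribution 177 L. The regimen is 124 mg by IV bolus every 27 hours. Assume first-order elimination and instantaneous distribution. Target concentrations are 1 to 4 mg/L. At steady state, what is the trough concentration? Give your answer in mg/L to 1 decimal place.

0.3 mg/L

τ/t½ = 27/15 ≈ 1.8, so fraction remaining f = (1/2)^(27/15) ≈ 0.2872.
At steady state, accumulation factor R = 1/(1 − e^(−kτ)) ≈ 1.4029.
Each bolus raises the concentration by D/Vd = 124/177 ≈ 0.701 mg/L.
Steady-state peak Cmax,ss = C₀·R ≈ 0.701 × 1.4029 ≈ 0.983 mg/L.
One interval later, Cmin,ss = Cmax,ss·e^(−kτ) ≈ 0.983 × 0.2872 ≈ 0.282 mg/L.
Trough 0.3 mg/L vs MEC 1 mg/L: subtherapeutic.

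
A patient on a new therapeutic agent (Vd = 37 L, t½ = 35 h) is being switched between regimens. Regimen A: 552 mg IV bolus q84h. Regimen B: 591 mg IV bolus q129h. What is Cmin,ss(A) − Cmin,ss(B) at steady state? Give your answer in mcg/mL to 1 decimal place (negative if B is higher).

2.1 mcg/mL

Regimen A: f = (1/2)^(84/35) ≈ 0.1895; Cmin,ss = (552/37)·f/(1−f) ≈ 3.488 mcg/mL.
Regimen B: f = (1/2)^(129/35) ≈ 0.0777; Cmin,ss = (591/37)·f/(1−f) ≈ 1.346 mcg/mL.
Difference ≈ 3.488 − 1.346 ≈ 2.142 mcg/mL.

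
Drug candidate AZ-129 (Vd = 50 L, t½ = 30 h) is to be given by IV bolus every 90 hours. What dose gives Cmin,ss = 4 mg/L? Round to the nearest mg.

1400 mg

τ/t½ = 90/30 ≈ 3, so f = (1/2)^(90/30) ≈ 0.125000.
Cmin,ss = (D/Vd)·f/(1−f), so D = Cmin,ss·Vd·(1−f)/f.
D = 4 × 50 × (1−f)/f ≈ 4 × 50 × 7.00000 ≈ 1400.00 mg.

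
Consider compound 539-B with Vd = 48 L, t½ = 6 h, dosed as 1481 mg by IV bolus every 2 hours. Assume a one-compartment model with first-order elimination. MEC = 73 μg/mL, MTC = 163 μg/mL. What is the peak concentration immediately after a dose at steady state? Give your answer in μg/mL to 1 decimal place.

k = ln2/t½ = ln2/6 ≈ 0.115525 h⁻¹; fraction remaining f = e^(−kτ) = e^(−0.115525×2) ≈ 0.7937.
Accumulation ratio R = 1/(1 − f) ≈ 1/0.2063 ≈ 4.8473.
Each bolus raises the concentration by D/Vd = 1481/48 ≈ 30.854 μg/mL.
Steady-state peak Cmax,ss = C₀·R ≈ 30.854 × 4.8473 ≈ 149.559 μg/mL.
Peak 149.6 μg/mL vs MTC 163 μg/mL: below toxic threshold.

149.6 μg/mL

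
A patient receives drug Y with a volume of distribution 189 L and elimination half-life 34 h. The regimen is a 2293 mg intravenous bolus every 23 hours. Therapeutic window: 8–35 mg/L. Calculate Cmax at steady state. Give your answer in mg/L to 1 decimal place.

k = ln2/t½ = ln2/34 ≈ 0.020387 h⁻¹; fraction remaining f = e^(−kτ) = e^(−0.020387×23) ≈ 0.6257.
Accumulation ratio R = 1/(1 − f) ≈ 1/0.3743 ≈ 2.6717.
Single-dose peak C₀ = D/Vd = 2293/189 ≈ 12.132 mg/L.
Steady-state peak Cmax,ss = C₀·R ≈ 12.132 × 2.6717 ≈ 32.413 mg/L.
Peak 32.4 mg/L vs MTC 35 mg/L: below toxic threshold.

32.4 mg/L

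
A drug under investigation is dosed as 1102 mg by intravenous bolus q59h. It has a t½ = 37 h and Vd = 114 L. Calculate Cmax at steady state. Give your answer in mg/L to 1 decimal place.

14.5 mg/L

τ/t½ = 59/37 ≈ 1.5946, so fraction remaining f = (1/2)^(59/37) ≈ 0.3311.
At steady state, accumulation factor R = 1/(1 − e^(−kτ)) ≈ 1.4950.
Single-dose peak C₀ = D/Vd = 1102/114 ≈ 9.667 mg/L.
Steady-state peak Cmax,ss = C₀·R ≈ 9.667 × 1.4950 ≈ 14.452 mg/L.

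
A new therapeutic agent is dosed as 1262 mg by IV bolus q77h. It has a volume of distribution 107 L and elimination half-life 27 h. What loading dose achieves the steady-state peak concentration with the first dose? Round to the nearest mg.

f = (1/2)^(77/27) ≈ 0.138518; accumulation ratio R = 1/(1−f) ≈ 1.16079.
Loading dose to hit Cmax,ss on first dose: D_load = D_maint·R ≈ 1262 × 1.16079 ≈ 1464.92 mg.

1465 mg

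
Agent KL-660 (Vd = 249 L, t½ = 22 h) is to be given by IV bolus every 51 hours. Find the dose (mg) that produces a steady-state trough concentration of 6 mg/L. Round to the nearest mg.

5957 mg

τ/t½ = 51/22 ≈ 2.3182, so f = (1/2)^(51/22) ≈ 0.200520.
Cmin,ss = (D/Vd)·f/(1−f), so D = Cmin,ss·Vd·(1−f)/f.
D = 6 × 249 × (1−f)/f ≈ 6 × 249 × 3.98703 ≈ 5956.62 mg.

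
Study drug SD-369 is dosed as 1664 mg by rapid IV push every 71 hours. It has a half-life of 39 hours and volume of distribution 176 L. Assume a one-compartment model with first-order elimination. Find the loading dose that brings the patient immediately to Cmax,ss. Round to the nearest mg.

2321 mg

f = (1/2)^(71/39) ≈ 0.283120; accumulation ratio R = 1/(1−f) ≈ 1.39493.
Loading dose to hit Cmax,ss on first dose: D_load = D_maint·R ≈ 1664 × 1.39493 ≈ 2321.16 mg.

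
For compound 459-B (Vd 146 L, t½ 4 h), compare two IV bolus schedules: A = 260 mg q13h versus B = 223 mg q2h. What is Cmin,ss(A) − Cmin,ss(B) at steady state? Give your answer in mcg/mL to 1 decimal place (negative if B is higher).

Regimen A: f = (1/2)^(13/4) ≈ 0.1051; Cmin,ss = (260/146)·f/(1−f) ≈ 0.209 mcg/mL.
Regimen B: f = (1/2)^(2/4) ≈ 0.7071; Cmin,ss = (223/146)·f/(1−f) ≈ 3.687 mcg/mL.
Difference ≈ 0.209 − 3.687 ≈ -3.478 mcg/mL.

-3.5 mcg/mL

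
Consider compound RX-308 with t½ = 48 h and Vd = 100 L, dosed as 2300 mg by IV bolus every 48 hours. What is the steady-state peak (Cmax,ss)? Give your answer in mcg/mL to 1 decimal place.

τ = 48 h = 1 half-life, so f = (1/2)^1 = 0.5.
Accumulation ratio R = 1/(1 − f) = 1/0.5 = 2/1.
Single-dose peak C₀ = D/Vd = 2300/100 = 23 mcg/mL.
Steady-state peak Cmax,ss = C₀·R = 23 × 2/1 ≈ 46.000 mcg/mL.

46.0 mcg/mL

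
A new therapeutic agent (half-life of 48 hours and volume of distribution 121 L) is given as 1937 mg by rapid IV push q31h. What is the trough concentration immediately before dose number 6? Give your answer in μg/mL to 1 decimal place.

f = (1/2)^(τ/t½) = (1/2)^(31/48) ≈ 0.6391.
C₀ = D/Vd = 1937/121 ≈ 16.008 μg/mL.
Before the 6th dose, 5 doses have been given. Superposition: Cmin = C₀·(f + f² + … + f^5).
≈ 16.008 × (0.6391 + 0.4084 + 0.2610 + 0.1668 + 0.1066) ≈ 16.008 × 1.5819 ≈ 25.323 μg/mL.

25.3 μg/mL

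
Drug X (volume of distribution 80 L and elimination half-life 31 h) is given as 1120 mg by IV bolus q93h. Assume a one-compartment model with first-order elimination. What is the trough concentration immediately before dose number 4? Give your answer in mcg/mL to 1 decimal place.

2.0 mcg/mL

f = (1/2)^(τ/t½) = (1/2)^(93/31) ≈ 0.1250.
C₀ = D/Vd = 1120/80 ≈ 14.000 mcg/mL.
Before the 4th dose, 3 doses have been given. Superposition: Cmin = C₀·(f + f² + … + f^3).
≈ 14.000 × (0.1250 + 0.0156 + 0.0020) ≈ 14.000 × 0.1426 ≈ 1.996 mcg/mL.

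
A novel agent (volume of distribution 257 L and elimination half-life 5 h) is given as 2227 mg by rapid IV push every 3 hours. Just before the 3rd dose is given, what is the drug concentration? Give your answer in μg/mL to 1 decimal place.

9.5 μg/mL

f = (1/2)^(τ/t½) = (1/2)^(3/5) ≈ 0.6598.
C₀ = D/Vd = 2227/257 ≈ 8.665 μg/mL.
Before the 3rd dose, 2 doses have been given. Superposition: Cmin = C₀·(f + f²).
≈ 8.665 × (0.6598 + 0.4353) ≈ 8.665 × 1.0951 ≈ 9.489 μg/mL.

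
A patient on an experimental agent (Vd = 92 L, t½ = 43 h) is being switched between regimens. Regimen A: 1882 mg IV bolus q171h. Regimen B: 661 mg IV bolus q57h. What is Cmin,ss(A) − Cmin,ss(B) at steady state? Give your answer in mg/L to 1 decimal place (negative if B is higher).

-3.4 mg/L

Regimen A: f = (1/2)^(171/43) ≈ 0.0635; Cmin,ss = (1882/92)·f/(1−f) ≈ 1.387 mg/L.
Regimen B: f = (1/2)^(57/43) ≈ 0.3990; Cmin,ss = (661/92)·f/(1−f) ≈ 4.770 mg/L.
Difference ≈ 1.387 − 4.770 ≈ -3.383 mg/L.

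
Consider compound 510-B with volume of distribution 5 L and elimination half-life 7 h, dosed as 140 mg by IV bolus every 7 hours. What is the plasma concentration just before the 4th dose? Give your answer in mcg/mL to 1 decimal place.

f = (1/2)^(τ/t½) = (1/2)^(7/7) ≈ 0.5000.
C₀ = D/Vd = 140/5 ≈ 28.000 mcg/mL.
Before the 4th dose, 3 doses have been given. Superposition: Cmin = C₀·(f + f² + … + f^3).
≈ 28.000 × (0.5000 + 0.2500 + 0.1250) ≈ 28.000 × 0.8750 ≈ 24.500 mcg/mL.

24.5 mcg/mL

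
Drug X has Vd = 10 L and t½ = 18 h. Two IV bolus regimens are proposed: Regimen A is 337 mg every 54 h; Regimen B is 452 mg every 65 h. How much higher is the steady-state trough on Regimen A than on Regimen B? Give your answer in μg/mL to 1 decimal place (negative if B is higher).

Regimen A: f = (1/2)^(54/18) ≈ 0.1250; Cmin,ss = (337/10)·f/(1−f) ≈ 4.814 μg/mL.
Regimen B: f = (1/2)^(65/18) ≈ 0.0818; Cmin,ss = (452/10)·f/(1−f) ≈ 4.027 μg/mL.
Difference ≈ 4.814 − 4.027 ≈ 0.787 μg/mL.

0.8 μg/mL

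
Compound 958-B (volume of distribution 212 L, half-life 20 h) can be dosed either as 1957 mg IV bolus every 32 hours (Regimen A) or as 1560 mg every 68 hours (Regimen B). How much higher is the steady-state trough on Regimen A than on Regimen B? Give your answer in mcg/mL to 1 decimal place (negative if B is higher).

Regimen A: f = (1/2)^(32/20) ≈ 0.3299; Cmin,ss = (1957/212)·f/(1−f) ≈ 4.545 mcg/mL.
Regimen B: f = (1/2)^(68/20) ≈ 0.0947; Cmin,ss = (1560/212)·f/(1−f) ≈ 0.770 mcg/mL.
Difference ≈ 4.545 − 0.770 ≈ 3.775 mcg/mL.

3.8 mcg/mL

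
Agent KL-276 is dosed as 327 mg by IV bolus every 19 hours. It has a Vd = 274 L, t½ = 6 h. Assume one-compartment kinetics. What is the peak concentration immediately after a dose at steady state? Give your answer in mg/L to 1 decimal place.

k = ln2/t½ = ln2/6 ≈ 0.115525 h⁻¹; fraction remaining f = e^(−kτ) = e^(−0.115525×19) ≈ 0.1114.
Accumulation ratio R = 1/(1 − f) ≈ 1/0.8886 ≈ 1.1254.
Single-dose peak C₀ = D/Vd = 327/274 ≈ 1.193 mg/L.
Steady-state peak Cmax,ss = C₀·R ≈ 1.193 × 1.1254 ≈ 1.343 mg/L.

1.3 mg/L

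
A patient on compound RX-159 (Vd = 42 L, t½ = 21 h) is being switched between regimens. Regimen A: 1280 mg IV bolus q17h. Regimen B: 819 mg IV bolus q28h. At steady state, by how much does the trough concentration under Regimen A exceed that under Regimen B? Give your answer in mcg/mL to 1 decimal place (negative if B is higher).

27.7 mcg/mL

Regimen A: f = (1/2)^(17/21) ≈ 0.5706; Cmin,ss = (1280/42)·f/(1−f) ≈ 40.498 mcg/mL.
Regimen B: f = (1/2)^(28/21) ≈ 0.3969; Cmin,ss = (819/42)·f/(1−f) ≈ 12.833 mcg/mL.
Difference ≈ 40.498 − 12.833 ≈ 27.665 mcg/mL.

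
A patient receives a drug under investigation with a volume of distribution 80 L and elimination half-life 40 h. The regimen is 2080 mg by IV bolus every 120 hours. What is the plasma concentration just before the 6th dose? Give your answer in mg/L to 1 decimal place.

3.7 mg/L

f = (1/2)^(τ/t½) = (1/2)^(120/40) ≈ 0.1250.
C₀ = D/Vd = 2080/80 ≈ 26.000 mg/L.
Before the 6th dose, 5 doses have been given. Superposition: Cmin = C₀·(f + f² + … + f^5).
≈ 26.000 × (0.1250 + 0.0156 + 0.0020 + 0.0002 + 0.0000) ≈ 26.000 × 0.1428 ≈ 3.713 mg/L.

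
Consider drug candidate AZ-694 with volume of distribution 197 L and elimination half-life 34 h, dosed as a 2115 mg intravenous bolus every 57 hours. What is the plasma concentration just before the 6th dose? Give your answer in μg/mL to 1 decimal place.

f = (1/2)^(τ/t½) = (1/2)^(57/34) ≈ 0.3128.
C₀ = D/Vd = 2115/197 ≈ 10.736 μg/mL.
Before the 6th dose, 5 doses have been given. Superposition: Cmin = C₀·(f + f² + … + f^5).
≈ 10.736 × (0.3128 + 0.0978 + 0.0306 + 0.0096 + 0.0030) ≈ 10.736 × 0.4538 ≈ 4.872 μg/mL.

4.9 μg/mL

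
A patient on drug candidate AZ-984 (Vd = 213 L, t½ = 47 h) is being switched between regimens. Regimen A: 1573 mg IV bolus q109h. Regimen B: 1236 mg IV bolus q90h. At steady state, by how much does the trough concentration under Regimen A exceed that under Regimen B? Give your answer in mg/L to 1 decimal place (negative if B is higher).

Regimen A: f = (1/2)^(109/47) ≈ 0.2004; Cmin,ss = (1573/213)·f/(1−f) ≈ 1.851 mg/L.
Regimen B: f = (1/2)^(90/47) ≈ 0.2652; Cmin,ss = (1236/213)·f/(1−f) ≈ 2.094 mg/L.
Difference ≈ 1.851 − 2.094 ≈ -0.243 mg/L.

-0.2 mg/L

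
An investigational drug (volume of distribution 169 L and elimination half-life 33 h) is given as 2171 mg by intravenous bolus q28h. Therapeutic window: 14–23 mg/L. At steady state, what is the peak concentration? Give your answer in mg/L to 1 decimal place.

28.9 mg/L

τ/t½ = 28/33 ≈ 0.84848, so fraction remaining f = (1/2)^(28/33) ≈ 0.5554.
At steady state, accumulation factor R = 1/(1 − e^(−kτ)) ≈ 2.2492.
Each bolus raises the concentration by D/Vd = 2171/169 ≈ 12.846 mg/L.
Steady-state peak Cmax,ss = C₀·R ≈ 12.846 × 2.2492 ≈ 28.893 mg/L.
Peak 28.9 mg/L vs MTC 23 mg/L: exceeds toxic threshold.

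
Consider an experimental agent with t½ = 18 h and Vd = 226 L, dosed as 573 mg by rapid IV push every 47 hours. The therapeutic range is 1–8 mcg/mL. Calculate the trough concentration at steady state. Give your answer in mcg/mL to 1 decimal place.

0.5 mcg/mL

Over one 47-h interval, 47/18 ≈ 2.6111 half-lives elapse, leaving f ≈ 0.1637 of each dose.
At steady state, accumulation factor R = 1/(1 − e^(−kτ)) ≈ 1.1957.
Each bolus raises the concentration by D/Vd = 573/226 ≈ 2.535 mcg/mL.
Steady-state peak Cmax,ss = C₀·R ≈ 2.535 × 1.1957 ≈ 3.031 mcg/mL.
Steady-state trough Cmin,ss = Cmax,ss·f ≈ 3.031 × 0.1637 ≈ 0.496 mcg/mL.
Trough 0.5 mcg/mL vs MEC 1 mcg/mL: subtherapeutic.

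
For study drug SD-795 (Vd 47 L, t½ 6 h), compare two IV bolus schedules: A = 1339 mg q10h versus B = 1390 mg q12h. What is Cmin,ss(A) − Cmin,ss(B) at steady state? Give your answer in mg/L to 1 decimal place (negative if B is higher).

Regimen A: f = (1/2)^(10/6) ≈ 0.3150; Cmin,ss = (1339/47)·f/(1−f) ≈ 13.101 mg/L.
Regimen B: f = (1/2)^(12/6) ≈ 0.2500; Cmin,ss = (1390/47)·f/(1−f) ≈ 9.858 mg/L.
Difference ≈ 13.101 − 9.858 ≈ 3.243 mg/L.

3.2 mg/L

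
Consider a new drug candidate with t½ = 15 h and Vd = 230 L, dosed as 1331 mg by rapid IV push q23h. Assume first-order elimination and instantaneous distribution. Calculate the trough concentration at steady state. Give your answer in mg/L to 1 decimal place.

3.1 mg/L

Over one 23-h interval, 23/15 ≈ 1.5333 half-lives elapse, leaving f ≈ 0.3455 of each dose.
Each bolus raises the concentration by D/Vd = 1331/230 ≈ 5.787 mg/L.
Steady-state trough Cmin,ss = C₀·f/(1−f) ≈ 5.787 × 0.3455/0.6545 ≈ 3.055 mg/L.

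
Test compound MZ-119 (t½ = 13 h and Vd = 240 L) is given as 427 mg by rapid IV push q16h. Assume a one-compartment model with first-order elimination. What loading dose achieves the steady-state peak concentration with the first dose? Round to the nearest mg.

f = (1/2)^(16/13) ≈ 0.426090; accumulation ratio R = 1/(1−f) ≈ 1.74243.
Loading dose to hit Cmax,ss on first dose: D_load = D_maint·R ≈ 427 × 1.74243 ≈ 744.02 mg.

744 mg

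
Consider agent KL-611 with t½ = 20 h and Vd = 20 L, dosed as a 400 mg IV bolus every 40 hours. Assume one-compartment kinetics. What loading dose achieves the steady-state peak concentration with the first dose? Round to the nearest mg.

f = (1/2)^(40/20) ≈ 0.250000; accumulation ratio R = 1/(1−f) ≈ 1.33333.
Loading dose to hit Cmax,ss on first dose: D_load = D_maint·R ≈ 400 × 1.33333 ≈ 533.33 mg.

533 mg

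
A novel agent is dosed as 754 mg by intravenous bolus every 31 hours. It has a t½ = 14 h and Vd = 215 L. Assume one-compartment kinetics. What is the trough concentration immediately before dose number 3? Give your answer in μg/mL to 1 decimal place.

0.9 μg/mL

f = (1/2)^(τ/t½) = (1/2)^(31/14) ≈ 0.2155.
C₀ = D/Vd = 754/215 ≈ 3.507 μg/mL.
Before the 3rd dose, 2 doses have been given. Superposition: Cmin = C₀·(f + f²).
≈ 3.507 × (0.2155 + 0.0464) ≈ 3.507 × 0.2619 ≈ 0.918 μg/mL.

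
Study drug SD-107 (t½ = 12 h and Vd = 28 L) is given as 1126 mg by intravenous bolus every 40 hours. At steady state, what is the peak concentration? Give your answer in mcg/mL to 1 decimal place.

44.6 mcg/mL

Over one 40-h interval, 40/12 ≈ 3.3333 half-lives elapse, leaving f ≈ 0.0992 of each dose.
Accumulation ratio R = 1/(1 − f) ≈ 1/0.9008 ≈ 1.1101.
Single-dose peak C₀ = D/Vd = 1126/28 ≈ 40.214 mcg/mL.
Steady-state peak Cmax,ss = C₀·R ≈ 40.214 × 1.1101 ≈ 44.642 mcg/mL.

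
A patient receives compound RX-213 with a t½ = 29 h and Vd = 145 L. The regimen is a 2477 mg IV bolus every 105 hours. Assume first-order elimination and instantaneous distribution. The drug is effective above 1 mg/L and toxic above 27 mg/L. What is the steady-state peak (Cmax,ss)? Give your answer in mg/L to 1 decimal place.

18.6 mg/L

k = ln2/t½ = ln2/29 ≈ 0.023902 h⁻¹; fraction remaining f = e^(−kτ) = e^(−0.023902×105) ≈ 0.0813.
Accumulation ratio R = 1/(1 − f) ≈ 1/0.9187 ≈ 1.0885.
Each bolus raises the concentration by D/Vd = 2477/145 ≈ 17.083 mg/L.
Steady-state peak Cmax,ss = C₀·R ≈ 17.083 × 1.0885 ≈ 18.595 mg/L.
Peak 18.6 mg/L vs MTC 27 mg/L: below toxic threshold.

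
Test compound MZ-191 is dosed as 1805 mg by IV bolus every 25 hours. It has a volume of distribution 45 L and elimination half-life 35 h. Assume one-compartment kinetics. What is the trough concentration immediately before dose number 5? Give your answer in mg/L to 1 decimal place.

f = (1/2)^(τ/t½) = (1/2)^(25/35) ≈ 0.6095.
C₀ = D/Vd = 1805/45 ≈ 40.111 mg/L.
Before the 5th dose, 4 doses have been given. Superposition: Cmin = C₀·(f + f² + … + f^4).
≈ 40.111 × (0.6095 + 0.3715 + 0.2264 + 0.1380) ≈ 40.111 × 1.3454 ≈ 53.965 mg/L.

54.0 mg/L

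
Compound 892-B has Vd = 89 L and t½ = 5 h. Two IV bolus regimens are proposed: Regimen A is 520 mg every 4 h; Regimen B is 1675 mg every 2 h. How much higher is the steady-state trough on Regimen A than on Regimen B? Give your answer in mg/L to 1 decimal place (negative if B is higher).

-51.0 mg/L

Regimen A: f = (1/2)^(4/5) ≈ 0.5743; Cmin,ss = (520/89)·f/(1−f) ≈ 7.882 mg/L.
Regimen B: f = (1/2)^(2/5) ≈ 0.7579; Cmin,ss = (1675/89)·f/(1−f) ≈ 58.917 mg/L.
Difference ≈ 7.882 − 58.917 ≈ -51.035 mg/L.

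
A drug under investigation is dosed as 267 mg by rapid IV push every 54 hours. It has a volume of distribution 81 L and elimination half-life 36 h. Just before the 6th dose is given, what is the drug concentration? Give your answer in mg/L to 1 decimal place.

f = (1/2)^(τ/t½) = (1/2)^(54/36) ≈ 0.3536.
C₀ = D/Vd = 267/81 ≈ 3.296 mg/L.
Before the 6th dose, 5 doses have been given. Superposition: Cmin = C₀·(f + f² + … + f^5).
≈ 3.296 × (0.3536 + 0.1250 + 0.0442 + 0.0156 + 0.0055) ≈ 3.296 × 0.5439 ≈ 1.793 mg/L.

1.8 mg/L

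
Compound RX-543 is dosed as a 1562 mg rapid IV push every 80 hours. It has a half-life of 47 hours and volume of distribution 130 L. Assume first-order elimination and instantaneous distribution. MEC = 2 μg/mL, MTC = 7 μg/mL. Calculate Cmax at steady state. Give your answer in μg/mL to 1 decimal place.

k = ln2/t½ = ln2/47 ≈ 0.014748 h⁻¹; fraction remaining f = e^(−kτ) = e^(−0.014748×80) ≈ 0.3073.
Accumulation ratio R = 1/(1 − f) ≈ 1/0.6927 ≈ 1.4436.
Each bolus raises the concentration by D/Vd = 1562/130 ≈ 12.015 μg/mL.
Cmax,ss = C₀/(1 − f) ≈ 12.015/0.6927 ≈ 17.345 μg/mL.
Peak 17.3 μg/mL vs MTC 7 μg/mL: exceeds toxic threshold.

17.3 μg/mL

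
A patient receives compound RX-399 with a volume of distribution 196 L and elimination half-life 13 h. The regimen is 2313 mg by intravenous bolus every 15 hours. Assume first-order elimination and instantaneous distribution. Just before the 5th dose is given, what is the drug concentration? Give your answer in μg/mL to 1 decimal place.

f = (1/2)^(τ/t½) = (1/2)^(15/13) ≈ 0.4494.
C₀ = D/Vd = 2313/196 ≈ 11.801 μg/mL.
Before the 5th dose, 4 doses have been given. Superposition: Cmin = C₀·(f + f² + … + f^4).
≈ 11.801 × (0.4494 + 0.2020 + 0.0908 + 0.0408) ≈ 11.801 × 0.7830 ≈ 9.240 μg/mL.

9.2 μg/mL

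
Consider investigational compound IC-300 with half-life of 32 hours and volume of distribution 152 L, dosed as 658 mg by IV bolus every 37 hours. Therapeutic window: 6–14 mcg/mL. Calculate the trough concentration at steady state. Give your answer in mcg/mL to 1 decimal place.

3.5 mcg/mL

Over one 37-h interval, 37/32 ≈ 1.1562 half-lives elapse, leaving f ≈ 0.4487 of each dose.
Single-dose peak C₀ = D/Vd = 658/152 ≈ 4.329 mcg/mL.
Steady-state trough Cmin,ss = C₀·f/(1−f) ≈ 4.329 × 0.4487/0.5513 ≈ 3.523 mcg/mL.
Trough 3.5 mcg/mL vs MEC 6 mcg/mL: subtherapeutic.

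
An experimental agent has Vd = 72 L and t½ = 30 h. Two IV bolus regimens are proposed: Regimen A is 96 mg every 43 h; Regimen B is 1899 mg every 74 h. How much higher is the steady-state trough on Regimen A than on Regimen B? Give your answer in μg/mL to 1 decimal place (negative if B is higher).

Regimen A: f = (1/2)^(43/30) ≈ 0.3703; Cmin,ss = (96/72)·f/(1−f) ≈ 0.784 μg/mL.
Regimen B: f = (1/2)^(74/30) ≈ 0.1809; Cmin,ss = (1899/72)·f/(1−f) ≈ 5.825 μg/mL.
Difference ≈ 0.784 − 5.825 ≈ -5.041 μg/mL.

-5.0 μg/mL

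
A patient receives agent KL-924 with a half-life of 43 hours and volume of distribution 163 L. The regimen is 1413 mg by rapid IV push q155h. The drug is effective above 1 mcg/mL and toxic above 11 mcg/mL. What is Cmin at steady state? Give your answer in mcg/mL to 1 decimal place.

k = ln2/t½ = ln2/43 ≈ 0.016120 h⁻¹; fraction remaining f = e^(−kτ) = e^(−0.016120×155) ≈ 0.0822.
At steady state, accumulation factor R = 1/(1 − e^(−kτ)) ≈ 1.0896.
Each bolus raises the concentration by D/Vd = 1413/163 ≈ 8.669 mcg/mL.
Steady-state peak Cmax,ss = C₀·R ≈ 8.669 × 1.0896 ≈ 9.446 mcg/mL.
One interval later, Cmin,ss = Cmax,ss·e^(−kτ) ≈ 9.446 × 0.0822 ≈ 0.776 mcg/mL.
Trough 0.8 mcg/mL vs MEC 1 mcg/mL: subtherapeutic.

0.8 mcg/mL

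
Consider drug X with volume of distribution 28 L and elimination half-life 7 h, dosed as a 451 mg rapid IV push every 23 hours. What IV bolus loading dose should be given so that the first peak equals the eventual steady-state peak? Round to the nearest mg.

f = (1/2)^(23/7) ≈ 0.102542; accumulation ratio R = 1/(1−f) ≈ 1.11426.
Loading dose to hit Cmax,ss on first dose: D_load = D_maint·R ≈ 451 × 1.11426 ≈ 502.53 mg.

503 mg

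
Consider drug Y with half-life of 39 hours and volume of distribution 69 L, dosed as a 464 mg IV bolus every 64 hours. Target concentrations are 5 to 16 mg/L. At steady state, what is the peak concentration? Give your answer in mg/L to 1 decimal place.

9.9 mg/L

k = ln2/t½ = ln2/39 ≈ 0.017773 h⁻¹; fraction remaining f = e^(−kτ) = e^(−0.017773×64) ≈ 0.3206.
Accumulation ratio R = 1/(1 − f) ≈ 1/0.6794 ≈ 1.4719.
Single-dose peak C₀ = D/Vd = 464/69 ≈ 6.725 mg/L.
Cmax,ss = C₀/(1 − f) ≈ 6.725/0.6794 ≈ 9.898 mg/L.
Peak 9.9 mg/L vs MTC 16 mg/L: below toxic threshold.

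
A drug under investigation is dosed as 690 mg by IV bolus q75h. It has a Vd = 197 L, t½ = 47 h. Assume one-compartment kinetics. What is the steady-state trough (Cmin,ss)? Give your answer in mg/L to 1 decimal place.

1.7 mg/L

Over one 75-h interval, 75/47 ≈ 1.5957 half-lives elapse, leaving f ≈ 0.3309 of each dose.
Accumulation ratio R = 1/(1 − f) ≈ 1/0.6691 ≈ 1.4945.
Single-dose peak C₀ = D/Vd = 690/197 ≈ 3.503 mg/L.
Cmax,ss = C₀/(1 − f) ≈ 3.503/0.6691 ≈ 5.235 mg/L.
One interval later, Cmin,ss = Cmax,ss·e^(−kτ) ≈ 5.235 × 0.3309 ≈ 1.732 mg/L.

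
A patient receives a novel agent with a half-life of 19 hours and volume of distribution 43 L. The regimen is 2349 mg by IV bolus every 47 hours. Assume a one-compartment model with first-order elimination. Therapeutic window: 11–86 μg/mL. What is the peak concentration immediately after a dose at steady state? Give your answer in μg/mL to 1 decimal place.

k = ln2/t½ = ln2/19 ≈ 0.036481 h⁻¹; fraction remaining f = e^(−kτ) = e^(−0.036481×47) ≈ 0.1800.
Accumulation ratio R = 1/(1 − f) ≈ 1/0.8200 ≈ 1.2195.
Single-dose peak C₀ = D/Vd = 2349/43 ≈ 54.628 μg/mL.
Steady-state peak Cmax,ss = C₀·R ≈ 54.628 × 1.2195 ≈ 66.619 μg/mL.
Peak 66.6 μg/mL vs MTC 86 μg/mL: below toxic threshold.

66.6 μg/mL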